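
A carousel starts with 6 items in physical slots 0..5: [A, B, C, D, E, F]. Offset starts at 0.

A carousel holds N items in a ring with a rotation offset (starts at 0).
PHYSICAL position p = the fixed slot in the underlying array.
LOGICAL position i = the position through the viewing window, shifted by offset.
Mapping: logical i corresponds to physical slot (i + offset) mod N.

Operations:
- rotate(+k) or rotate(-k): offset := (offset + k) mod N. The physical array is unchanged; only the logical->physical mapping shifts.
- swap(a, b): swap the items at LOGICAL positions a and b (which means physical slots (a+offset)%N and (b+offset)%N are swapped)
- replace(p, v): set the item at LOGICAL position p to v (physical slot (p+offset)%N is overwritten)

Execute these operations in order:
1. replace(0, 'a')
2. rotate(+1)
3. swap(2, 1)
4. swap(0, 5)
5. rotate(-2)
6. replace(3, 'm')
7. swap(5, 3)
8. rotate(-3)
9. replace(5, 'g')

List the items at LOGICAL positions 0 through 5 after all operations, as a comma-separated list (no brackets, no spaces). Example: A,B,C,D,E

Answer: E,C,m,F,B,g

Derivation:
After op 1 (replace(0, 'a')): offset=0, physical=[a,B,C,D,E,F], logical=[a,B,C,D,E,F]
After op 2 (rotate(+1)): offset=1, physical=[a,B,C,D,E,F], logical=[B,C,D,E,F,a]
After op 3 (swap(2, 1)): offset=1, physical=[a,B,D,C,E,F], logical=[B,D,C,E,F,a]
After op 4 (swap(0, 5)): offset=1, physical=[B,a,D,C,E,F], logical=[a,D,C,E,F,B]
After op 5 (rotate(-2)): offset=5, physical=[B,a,D,C,E,F], logical=[F,B,a,D,C,E]
After op 6 (replace(3, 'm')): offset=5, physical=[B,a,m,C,E,F], logical=[F,B,a,m,C,E]
After op 7 (swap(5, 3)): offset=5, physical=[B,a,E,C,m,F], logical=[F,B,a,E,C,m]
After op 8 (rotate(-3)): offset=2, physical=[B,a,E,C,m,F], logical=[E,C,m,F,B,a]
After op 9 (replace(5, 'g')): offset=2, physical=[B,g,E,C,m,F], logical=[E,C,m,F,B,g]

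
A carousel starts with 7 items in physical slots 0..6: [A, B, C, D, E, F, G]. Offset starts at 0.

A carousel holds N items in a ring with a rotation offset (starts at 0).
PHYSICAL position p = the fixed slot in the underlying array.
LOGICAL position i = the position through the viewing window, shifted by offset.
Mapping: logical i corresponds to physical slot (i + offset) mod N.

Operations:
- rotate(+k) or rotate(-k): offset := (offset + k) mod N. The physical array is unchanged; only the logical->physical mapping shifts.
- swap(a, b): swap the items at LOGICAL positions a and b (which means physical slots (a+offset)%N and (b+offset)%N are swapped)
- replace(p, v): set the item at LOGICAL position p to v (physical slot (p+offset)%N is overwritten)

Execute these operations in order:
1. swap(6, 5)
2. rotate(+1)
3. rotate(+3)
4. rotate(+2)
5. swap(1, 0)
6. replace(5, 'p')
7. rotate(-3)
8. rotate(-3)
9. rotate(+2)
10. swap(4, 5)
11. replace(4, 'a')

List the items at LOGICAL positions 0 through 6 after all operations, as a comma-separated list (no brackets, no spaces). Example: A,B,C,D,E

After op 1 (swap(6, 5)): offset=0, physical=[A,B,C,D,E,G,F], logical=[A,B,C,D,E,G,F]
After op 2 (rotate(+1)): offset=1, physical=[A,B,C,D,E,G,F], logical=[B,C,D,E,G,F,A]
After op 3 (rotate(+3)): offset=4, physical=[A,B,C,D,E,G,F], logical=[E,G,F,A,B,C,D]
After op 4 (rotate(+2)): offset=6, physical=[A,B,C,D,E,G,F], logical=[F,A,B,C,D,E,G]
After op 5 (swap(1, 0)): offset=6, physical=[F,B,C,D,E,G,A], logical=[A,F,B,C,D,E,G]
After op 6 (replace(5, 'p')): offset=6, physical=[F,B,C,D,p,G,A], logical=[A,F,B,C,D,p,G]
After op 7 (rotate(-3)): offset=3, physical=[F,B,C,D,p,G,A], logical=[D,p,G,A,F,B,C]
After op 8 (rotate(-3)): offset=0, physical=[F,B,C,D,p,G,A], logical=[F,B,C,D,p,G,A]
After op 9 (rotate(+2)): offset=2, physical=[F,B,C,D,p,G,A], logical=[C,D,p,G,A,F,B]
After op 10 (swap(4, 5)): offset=2, physical=[A,B,C,D,p,G,F], logical=[C,D,p,G,F,A,B]
After op 11 (replace(4, 'a')): offset=2, physical=[A,B,C,D,p,G,a], logical=[C,D,p,G,a,A,B]

Answer: C,D,p,G,a,A,B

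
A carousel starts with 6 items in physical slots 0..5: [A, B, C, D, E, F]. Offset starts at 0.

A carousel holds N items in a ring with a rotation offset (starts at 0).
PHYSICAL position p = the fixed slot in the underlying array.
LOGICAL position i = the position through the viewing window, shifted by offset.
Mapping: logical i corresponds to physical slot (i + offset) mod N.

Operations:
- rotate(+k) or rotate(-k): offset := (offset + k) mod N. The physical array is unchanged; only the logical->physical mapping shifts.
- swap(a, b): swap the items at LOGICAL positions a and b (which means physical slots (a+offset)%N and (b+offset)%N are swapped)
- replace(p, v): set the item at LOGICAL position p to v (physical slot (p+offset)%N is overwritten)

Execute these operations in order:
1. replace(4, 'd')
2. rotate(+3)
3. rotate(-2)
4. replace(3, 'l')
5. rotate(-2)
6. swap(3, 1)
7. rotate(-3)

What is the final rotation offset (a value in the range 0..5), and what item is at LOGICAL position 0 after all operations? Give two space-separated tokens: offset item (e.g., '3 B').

Answer: 2 A

Derivation:
After op 1 (replace(4, 'd')): offset=0, physical=[A,B,C,D,d,F], logical=[A,B,C,D,d,F]
After op 2 (rotate(+3)): offset=3, physical=[A,B,C,D,d,F], logical=[D,d,F,A,B,C]
After op 3 (rotate(-2)): offset=1, physical=[A,B,C,D,d,F], logical=[B,C,D,d,F,A]
After op 4 (replace(3, 'l')): offset=1, physical=[A,B,C,D,l,F], logical=[B,C,D,l,F,A]
After op 5 (rotate(-2)): offset=5, physical=[A,B,C,D,l,F], logical=[F,A,B,C,D,l]
After op 6 (swap(3, 1)): offset=5, physical=[C,B,A,D,l,F], logical=[F,C,B,A,D,l]
After op 7 (rotate(-3)): offset=2, physical=[C,B,A,D,l,F], logical=[A,D,l,F,C,B]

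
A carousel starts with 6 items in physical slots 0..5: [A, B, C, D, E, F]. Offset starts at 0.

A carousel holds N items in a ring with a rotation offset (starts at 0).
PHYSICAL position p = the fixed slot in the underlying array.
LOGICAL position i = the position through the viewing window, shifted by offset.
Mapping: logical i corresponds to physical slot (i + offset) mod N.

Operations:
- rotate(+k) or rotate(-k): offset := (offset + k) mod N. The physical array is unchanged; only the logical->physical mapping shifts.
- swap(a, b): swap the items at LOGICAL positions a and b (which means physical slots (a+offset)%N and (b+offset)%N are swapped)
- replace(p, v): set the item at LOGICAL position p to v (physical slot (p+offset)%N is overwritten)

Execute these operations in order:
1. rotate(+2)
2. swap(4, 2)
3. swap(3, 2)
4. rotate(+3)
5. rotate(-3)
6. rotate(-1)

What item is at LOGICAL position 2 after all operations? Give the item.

After op 1 (rotate(+2)): offset=2, physical=[A,B,C,D,E,F], logical=[C,D,E,F,A,B]
After op 2 (swap(4, 2)): offset=2, physical=[E,B,C,D,A,F], logical=[C,D,A,F,E,B]
After op 3 (swap(3, 2)): offset=2, physical=[E,B,C,D,F,A], logical=[C,D,F,A,E,B]
After op 4 (rotate(+3)): offset=5, physical=[E,B,C,D,F,A], logical=[A,E,B,C,D,F]
After op 5 (rotate(-3)): offset=2, physical=[E,B,C,D,F,A], logical=[C,D,F,A,E,B]
After op 6 (rotate(-1)): offset=1, physical=[E,B,C,D,F,A], logical=[B,C,D,F,A,E]

Answer: D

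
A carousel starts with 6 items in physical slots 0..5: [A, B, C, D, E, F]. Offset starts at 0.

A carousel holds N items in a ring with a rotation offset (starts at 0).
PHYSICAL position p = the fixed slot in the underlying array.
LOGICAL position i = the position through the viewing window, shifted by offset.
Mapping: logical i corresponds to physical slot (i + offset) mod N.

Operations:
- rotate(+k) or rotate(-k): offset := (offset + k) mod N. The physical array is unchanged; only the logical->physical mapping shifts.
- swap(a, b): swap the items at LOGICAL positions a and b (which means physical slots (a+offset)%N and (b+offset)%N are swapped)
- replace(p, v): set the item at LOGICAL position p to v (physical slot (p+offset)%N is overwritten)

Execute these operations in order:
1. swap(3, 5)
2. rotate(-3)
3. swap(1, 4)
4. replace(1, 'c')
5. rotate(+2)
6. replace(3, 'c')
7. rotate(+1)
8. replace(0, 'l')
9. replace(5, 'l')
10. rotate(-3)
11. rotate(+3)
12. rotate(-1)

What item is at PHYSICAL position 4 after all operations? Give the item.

Answer: c

Derivation:
After op 1 (swap(3, 5)): offset=0, physical=[A,B,C,F,E,D], logical=[A,B,C,F,E,D]
After op 2 (rotate(-3)): offset=3, physical=[A,B,C,F,E,D], logical=[F,E,D,A,B,C]
After op 3 (swap(1, 4)): offset=3, physical=[A,E,C,F,B,D], logical=[F,B,D,A,E,C]
After op 4 (replace(1, 'c')): offset=3, physical=[A,E,C,F,c,D], logical=[F,c,D,A,E,C]
After op 5 (rotate(+2)): offset=5, physical=[A,E,C,F,c,D], logical=[D,A,E,C,F,c]
After op 6 (replace(3, 'c')): offset=5, physical=[A,E,c,F,c,D], logical=[D,A,E,c,F,c]
After op 7 (rotate(+1)): offset=0, physical=[A,E,c,F,c,D], logical=[A,E,c,F,c,D]
After op 8 (replace(0, 'l')): offset=0, physical=[l,E,c,F,c,D], logical=[l,E,c,F,c,D]
After op 9 (replace(5, 'l')): offset=0, physical=[l,E,c,F,c,l], logical=[l,E,c,F,c,l]
After op 10 (rotate(-3)): offset=3, physical=[l,E,c,F,c,l], logical=[F,c,l,l,E,c]
After op 11 (rotate(+3)): offset=0, physical=[l,E,c,F,c,l], logical=[l,E,c,F,c,l]
After op 12 (rotate(-1)): offset=5, physical=[l,E,c,F,c,l], logical=[l,l,E,c,F,c]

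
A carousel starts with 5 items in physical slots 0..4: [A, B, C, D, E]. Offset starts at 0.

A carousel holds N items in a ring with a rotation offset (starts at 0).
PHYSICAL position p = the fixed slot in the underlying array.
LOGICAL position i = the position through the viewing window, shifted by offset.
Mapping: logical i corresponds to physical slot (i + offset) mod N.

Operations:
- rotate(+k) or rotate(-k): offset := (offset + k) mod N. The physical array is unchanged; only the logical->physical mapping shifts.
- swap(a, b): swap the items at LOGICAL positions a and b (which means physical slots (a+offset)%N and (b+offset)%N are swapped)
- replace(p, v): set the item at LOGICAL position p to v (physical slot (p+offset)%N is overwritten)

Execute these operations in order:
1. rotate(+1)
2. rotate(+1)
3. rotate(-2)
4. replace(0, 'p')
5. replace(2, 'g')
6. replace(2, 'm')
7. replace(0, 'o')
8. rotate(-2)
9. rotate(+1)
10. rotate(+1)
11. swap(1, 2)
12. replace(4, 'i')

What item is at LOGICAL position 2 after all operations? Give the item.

After op 1 (rotate(+1)): offset=1, physical=[A,B,C,D,E], logical=[B,C,D,E,A]
After op 2 (rotate(+1)): offset=2, physical=[A,B,C,D,E], logical=[C,D,E,A,B]
After op 3 (rotate(-2)): offset=0, physical=[A,B,C,D,E], logical=[A,B,C,D,E]
After op 4 (replace(0, 'p')): offset=0, physical=[p,B,C,D,E], logical=[p,B,C,D,E]
After op 5 (replace(2, 'g')): offset=0, physical=[p,B,g,D,E], logical=[p,B,g,D,E]
After op 6 (replace(2, 'm')): offset=0, physical=[p,B,m,D,E], logical=[p,B,m,D,E]
After op 7 (replace(0, 'o')): offset=0, physical=[o,B,m,D,E], logical=[o,B,m,D,E]
After op 8 (rotate(-2)): offset=3, physical=[o,B,m,D,E], logical=[D,E,o,B,m]
After op 9 (rotate(+1)): offset=4, physical=[o,B,m,D,E], logical=[E,o,B,m,D]
After op 10 (rotate(+1)): offset=0, physical=[o,B,m,D,E], logical=[o,B,m,D,E]
After op 11 (swap(1, 2)): offset=0, physical=[o,m,B,D,E], logical=[o,m,B,D,E]
After op 12 (replace(4, 'i')): offset=0, physical=[o,m,B,D,i], logical=[o,m,B,D,i]

Answer: B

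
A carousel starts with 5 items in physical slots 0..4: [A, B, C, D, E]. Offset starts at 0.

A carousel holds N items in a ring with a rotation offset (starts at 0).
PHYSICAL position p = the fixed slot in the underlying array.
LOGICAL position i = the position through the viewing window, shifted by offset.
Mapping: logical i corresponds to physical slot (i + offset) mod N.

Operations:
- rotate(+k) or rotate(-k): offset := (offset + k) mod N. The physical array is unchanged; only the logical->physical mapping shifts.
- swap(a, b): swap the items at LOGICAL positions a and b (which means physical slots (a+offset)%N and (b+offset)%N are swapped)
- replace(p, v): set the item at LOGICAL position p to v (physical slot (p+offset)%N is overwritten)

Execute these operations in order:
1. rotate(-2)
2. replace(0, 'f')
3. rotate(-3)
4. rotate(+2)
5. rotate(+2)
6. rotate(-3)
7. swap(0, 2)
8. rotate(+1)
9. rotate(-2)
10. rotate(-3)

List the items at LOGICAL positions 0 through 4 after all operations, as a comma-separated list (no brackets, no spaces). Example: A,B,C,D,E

Answer: C,B,E,A,f

Derivation:
After op 1 (rotate(-2)): offset=3, physical=[A,B,C,D,E], logical=[D,E,A,B,C]
After op 2 (replace(0, 'f')): offset=3, physical=[A,B,C,f,E], logical=[f,E,A,B,C]
After op 3 (rotate(-3)): offset=0, physical=[A,B,C,f,E], logical=[A,B,C,f,E]
After op 4 (rotate(+2)): offset=2, physical=[A,B,C,f,E], logical=[C,f,E,A,B]
After op 5 (rotate(+2)): offset=4, physical=[A,B,C,f,E], logical=[E,A,B,C,f]
After op 6 (rotate(-3)): offset=1, physical=[A,B,C,f,E], logical=[B,C,f,E,A]
After op 7 (swap(0, 2)): offset=1, physical=[A,f,C,B,E], logical=[f,C,B,E,A]
After op 8 (rotate(+1)): offset=2, physical=[A,f,C,B,E], logical=[C,B,E,A,f]
After op 9 (rotate(-2)): offset=0, physical=[A,f,C,B,E], logical=[A,f,C,B,E]
After op 10 (rotate(-3)): offset=2, physical=[A,f,C,B,E], logical=[C,B,E,A,f]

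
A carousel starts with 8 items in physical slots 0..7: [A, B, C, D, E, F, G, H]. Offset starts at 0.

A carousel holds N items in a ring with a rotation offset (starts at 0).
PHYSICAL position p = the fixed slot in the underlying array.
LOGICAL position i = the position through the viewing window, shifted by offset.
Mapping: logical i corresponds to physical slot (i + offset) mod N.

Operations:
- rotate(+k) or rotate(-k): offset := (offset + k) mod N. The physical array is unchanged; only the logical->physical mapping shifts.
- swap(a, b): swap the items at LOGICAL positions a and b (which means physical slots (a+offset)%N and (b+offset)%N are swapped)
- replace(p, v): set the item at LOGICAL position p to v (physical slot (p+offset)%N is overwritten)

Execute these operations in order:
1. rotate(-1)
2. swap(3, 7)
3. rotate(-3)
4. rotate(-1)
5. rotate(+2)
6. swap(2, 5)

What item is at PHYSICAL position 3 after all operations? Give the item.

After op 1 (rotate(-1)): offset=7, physical=[A,B,C,D,E,F,G,H], logical=[H,A,B,C,D,E,F,G]
After op 2 (swap(3, 7)): offset=7, physical=[A,B,G,D,E,F,C,H], logical=[H,A,B,G,D,E,F,C]
After op 3 (rotate(-3)): offset=4, physical=[A,B,G,D,E,F,C,H], logical=[E,F,C,H,A,B,G,D]
After op 4 (rotate(-1)): offset=3, physical=[A,B,G,D,E,F,C,H], logical=[D,E,F,C,H,A,B,G]
After op 5 (rotate(+2)): offset=5, physical=[A,B,G,D,E,F,C,H], logical=[F,C,H,A,B,G,D,E]
After op 6 (swap(2, 5)): offset=5, physical=[A,B,H,D,E,F,C,G], logical=[F,C,G,A,B,H,D,E]

Answer: D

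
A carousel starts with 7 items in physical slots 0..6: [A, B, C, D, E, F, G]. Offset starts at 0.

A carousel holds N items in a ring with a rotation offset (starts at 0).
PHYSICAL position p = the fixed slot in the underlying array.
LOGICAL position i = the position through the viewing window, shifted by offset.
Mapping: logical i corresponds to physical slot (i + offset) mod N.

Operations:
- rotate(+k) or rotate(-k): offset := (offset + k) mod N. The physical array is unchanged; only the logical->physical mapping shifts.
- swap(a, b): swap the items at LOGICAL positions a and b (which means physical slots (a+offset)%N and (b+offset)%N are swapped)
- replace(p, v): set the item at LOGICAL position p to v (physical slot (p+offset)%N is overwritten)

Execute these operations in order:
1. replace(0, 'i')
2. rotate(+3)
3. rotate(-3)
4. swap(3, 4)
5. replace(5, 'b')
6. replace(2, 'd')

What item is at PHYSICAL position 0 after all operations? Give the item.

Answer: i

Derivation:
After op 1 (replace(0, 'i')): offset=0, physical=[i,B,C,D,E,F,G], logical=[i,B,C,D,E,F,G]
After op 2 (rotate(+3)): offset=3, physical=[i,B,C,D,E,F,G], logical=[D,E,F,G,i,B,C]
After op 3 (rotate(-3)): offset=0, physical=[i,B,C,D,E,F,G], logical=[i,B,C,D,E,F,G]
After op 4 (swap(3, 4)): offset=0, physical=[i,B,C,E,D,F,G], logical=[i,B,C,E,D,F,G]
After op 5 (replace(5, 'b')): offset=0, physical=[i,B,C,E,D,b,G], logical=[i,B,C,E,D,b,G]
After op 6 (replace(2, 'd')): offset=0, physical=[i,B,d,E,D,b,G], logical=[i,B,d,E,D,b,G]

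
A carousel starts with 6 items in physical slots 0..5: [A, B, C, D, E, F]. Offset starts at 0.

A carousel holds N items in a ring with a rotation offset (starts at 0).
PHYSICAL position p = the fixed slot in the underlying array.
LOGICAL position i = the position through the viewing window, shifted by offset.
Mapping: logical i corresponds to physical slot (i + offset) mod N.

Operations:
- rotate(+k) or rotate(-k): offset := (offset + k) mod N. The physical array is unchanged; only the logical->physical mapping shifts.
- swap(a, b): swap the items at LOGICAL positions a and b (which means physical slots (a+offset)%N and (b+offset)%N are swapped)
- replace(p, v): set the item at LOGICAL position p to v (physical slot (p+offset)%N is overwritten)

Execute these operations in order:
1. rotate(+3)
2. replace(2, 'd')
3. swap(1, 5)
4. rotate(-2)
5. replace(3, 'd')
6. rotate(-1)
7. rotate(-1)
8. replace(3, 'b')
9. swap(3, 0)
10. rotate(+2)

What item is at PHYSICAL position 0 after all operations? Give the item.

After op 1 (rotate(+3)): offset=3, physical=[A,B,C,D,E,F], logical=[D,E,F,A,B,C]
After op 2 (replace(2, 'd')): offset=3, physical=[A,B,C,D,E,d], logical=[D,E,d,A,B,C]
After op 3 (swap(1, 5)): offset=3, physical=[A,B,E,D,C,d], logical=[D,C,d,A,B,E]
After op 4 (rotate(-2)): offset=1, physical=[A,B,E,D,C,d], logical=[B,E,D,C,d,A]
After op 5 (replace(3, 'd')): offset=1, physical=[A,B,E,D,d,d], logical=[B,E,D,d,d,A]
After op 6 (rotate(-1)): offset=0, physical=[A,B,E,D,d,d], logical=[A,B,E,D,d,d]
After op 7 (rotate(-1)): offset=5, physical=[A,B,E,D,d,d], logical=[d,A,B,E,D,d]
After op 8 (replace(3, 'b')): offset=5, physical=[A,B,b,D,d,d], logical=[d,A,B,b,D,d]
After op 9 (swap(3, 0)): offset=5, physical=[A,B,d,D,d,b], logical=[b,A,B,d,D,d]
After op 10 (rotate(+2)): offset=1, physical=[A,B,d,D,d,b], logical=[B,d,D,d,b,A]

Answer: A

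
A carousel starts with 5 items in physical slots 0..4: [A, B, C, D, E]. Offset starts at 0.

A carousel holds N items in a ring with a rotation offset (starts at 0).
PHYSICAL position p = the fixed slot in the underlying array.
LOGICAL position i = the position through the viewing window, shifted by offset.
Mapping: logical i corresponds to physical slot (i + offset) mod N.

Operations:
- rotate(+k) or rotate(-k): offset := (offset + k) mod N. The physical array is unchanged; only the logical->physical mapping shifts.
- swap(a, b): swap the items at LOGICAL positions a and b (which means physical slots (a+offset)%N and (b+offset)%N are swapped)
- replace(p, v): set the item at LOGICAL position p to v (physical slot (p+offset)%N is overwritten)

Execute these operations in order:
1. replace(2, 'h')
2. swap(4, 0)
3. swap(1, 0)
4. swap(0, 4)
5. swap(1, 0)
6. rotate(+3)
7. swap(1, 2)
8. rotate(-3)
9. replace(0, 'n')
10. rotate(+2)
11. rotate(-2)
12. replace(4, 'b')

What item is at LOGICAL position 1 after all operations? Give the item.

Answer: A

Derivation:
After op 1 (replace(2, 'h')): offset=0, physical=[A,B,h,D,E], logical=[A,B,h,D,E]
After op 2 (swap(4, 0)): offset=0, physical=[E,B,h,D,A], logical=[E,B,h,D,A]
After op 3 (swap(1, 0)): offset=0, physical=[B,E,h,D,A], logical=[B,E,h,D,A]
After op 4 (swap(0, 4)): offset=0, physical=[A,E,h,D,B], logical=[A,E,h,D,B]
After op 5 (swap(1, 0)): offset=0, physical=[E,A,h,D,B], logical=[E,A,h,D,B]
After op 6 (rotate(+3)): offset=3, physical=[E,A,h,D,B], logical=[D,B,E,A,h]
After op 7 (swap(1, 2)): offset=3, physical=[B,A,h,D,E], logical=[D,E,B,A,h]
After op 8 (rotate(-3)): offset=0, physical=[B,A,h,D,E], logical=[B,A,h,D,E]
After op 9 (replace(0, 'n')): offset=0, physical=[n,A,h,D,E], logical=[n,A,h,D,E]
After op 10 (rotate(+2)): offset=2, physical=[n,A,h,D,E], logical=[h,D,E,n,A]
After op 11 (rotate(-2)): offset=0, physical=[n,A,h,D,E], logical=[n,A,h,D,E]
After op 12 (replace(4, 'b')): offset=0, physical=[n,A,h,D,b], logical=[n,A,h,D,b]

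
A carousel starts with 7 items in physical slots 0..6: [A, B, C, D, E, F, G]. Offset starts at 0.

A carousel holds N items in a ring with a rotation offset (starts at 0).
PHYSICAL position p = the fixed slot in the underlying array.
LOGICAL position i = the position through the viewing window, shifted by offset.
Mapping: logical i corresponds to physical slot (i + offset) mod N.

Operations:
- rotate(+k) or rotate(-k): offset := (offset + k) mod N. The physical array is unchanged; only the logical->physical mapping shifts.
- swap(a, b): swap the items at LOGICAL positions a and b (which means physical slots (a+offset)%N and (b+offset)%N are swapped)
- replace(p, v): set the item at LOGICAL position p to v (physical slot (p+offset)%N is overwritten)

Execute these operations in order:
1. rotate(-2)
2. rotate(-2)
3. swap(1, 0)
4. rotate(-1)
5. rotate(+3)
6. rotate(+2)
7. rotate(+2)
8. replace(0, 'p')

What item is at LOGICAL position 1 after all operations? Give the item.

After op 1 (rotate(-2)): offset=5, physical=[A,B,C,D,E,F,G], logical=[F,G,A,B,C,D,E]
After op 2 (rotate(-2)): offset=3, physical=[A,B,C,D,E,F,G], logical=[D,E,F,G,A,B,C]
After op 3 (swap(1, 0)): offset=3, physical=[A,B,C,E,D,F,G], logical=[E,D,F,G,A,B,C]
After op 4 (rotate(-1)): offset=2, physical=[A,B,C,E,D,F,G], logical=[C,E,D,F,G,A,B]
After op 5 (rotate(+3)): offset=5, physical=[A,B,C,E,D,F,G], logical=[F,G,A,B,C,E,D]
After op 6 (rotate(+2)): offset=0, physical=[A,B,C,E,D,F,G], logical=[A,B,C,E,D,F,G]
After op 7 (rotate(+2)): offset=2, physical=[A,B,C,E,D,F,G], logical=[C,E,D,F,G,A,B]
After op 8 (replace(0, 'p')): offset=2, physical=[A,B,p,E,D,F,G], logical=[p,E,D,F,G,A,B]

Answer: E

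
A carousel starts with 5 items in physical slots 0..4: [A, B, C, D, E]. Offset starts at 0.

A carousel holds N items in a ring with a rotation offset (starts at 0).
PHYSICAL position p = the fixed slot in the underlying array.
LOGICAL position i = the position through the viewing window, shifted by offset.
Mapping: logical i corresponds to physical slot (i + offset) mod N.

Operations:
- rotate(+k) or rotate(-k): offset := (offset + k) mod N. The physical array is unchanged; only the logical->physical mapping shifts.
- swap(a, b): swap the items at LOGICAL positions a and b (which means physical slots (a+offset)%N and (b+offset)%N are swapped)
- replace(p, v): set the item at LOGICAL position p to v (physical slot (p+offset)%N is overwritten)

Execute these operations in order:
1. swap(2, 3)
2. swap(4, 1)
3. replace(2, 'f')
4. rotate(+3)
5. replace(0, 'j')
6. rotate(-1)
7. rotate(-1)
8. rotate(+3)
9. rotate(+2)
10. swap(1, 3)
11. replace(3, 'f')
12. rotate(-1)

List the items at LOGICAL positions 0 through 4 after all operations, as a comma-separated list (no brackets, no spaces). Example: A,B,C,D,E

After op 1 (swap(2, 3)): offset=0, physical=[A,B,D,C,E], logical=[A,B,D,C,E]
After op 2 (swap(4, 1)): offset=0, physical=[A,E,D,C,B], logical=[A,E,D,C,B]
After op 3 (replace(2, 'f')): offset=0, physical=[A,E,f,C,B], logical=[A,E,f,C,B]
After op 4 (rotate(+3)): offset=3, physical=[A,E,f,C,B], logical=[C,B,A,E,f]
After op 5 (replace(0, 'j')): offset=3, physical=[A,E,f,j,B], logical=[j,B,A,E,f]
After op 6 (rotate(-1)): offset=2, physical=[A,E,f,j,B], logical=[f,j,B,A,E]
After op 7 (rotate(-1)): offset=1, physical=[A,E,f,j,B], logical=[E,f,j,B,A]
After op 8 (rotate(+3)): offset=4, physical=[A,E,f,j,B], logical=[B,A,E,f,j]
After op 9 (rotate(+2)): offset=1, physical=[A,E,f,j,B], logical=[E,f,j,B,A]
After op 10 (swap(1, 3)): offset=1, physical=[A,E,B,j,f], logical=[E,B,j,f,A]
After op 11 (replace(3, 'f')): offset=1, physical=[A,E,B,j,f], logical=[E,B,j,f,A]
After op 12 (rotate(-1)): offset=0, physical=[A,E,B,j,f], logical=[A,E,B,j,f]

Answer: A,E,B,j,f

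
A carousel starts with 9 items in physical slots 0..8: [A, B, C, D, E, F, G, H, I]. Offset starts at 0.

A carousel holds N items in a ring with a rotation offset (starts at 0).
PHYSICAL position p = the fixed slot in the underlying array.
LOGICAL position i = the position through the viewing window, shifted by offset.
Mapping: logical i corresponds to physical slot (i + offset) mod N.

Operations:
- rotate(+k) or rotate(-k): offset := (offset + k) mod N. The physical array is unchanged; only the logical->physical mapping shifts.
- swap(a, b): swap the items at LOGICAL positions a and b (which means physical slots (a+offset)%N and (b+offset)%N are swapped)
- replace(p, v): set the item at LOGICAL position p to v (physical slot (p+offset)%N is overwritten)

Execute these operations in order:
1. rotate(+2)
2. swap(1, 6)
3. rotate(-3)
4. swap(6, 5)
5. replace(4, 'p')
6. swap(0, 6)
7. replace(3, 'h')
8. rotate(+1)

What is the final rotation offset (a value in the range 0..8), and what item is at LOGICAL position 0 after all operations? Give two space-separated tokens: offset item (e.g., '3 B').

After op 1 (rotate(+2)): offset=2, physical=[A,B,C,D,E,F,G,H,I], logical=[C,D,E,F,G,H,I,A,B]
After op 2 (swap(1, 6)): offset=2, physical=[A,B,C,I,E,F,G,H,D], logical=[C,I,E,F,G,H,D,A,B]
After op 3 (rotate(-3)): offset=8, physical=[A,B,C,I,E,F,G,H,D], logical=[D,A,B,C,I,E,F,G,H]
After op 4 (swap(6, 5)): offset=8, physical=[A,B,C,I,F,E,G,H,D], logical=[D,A,B,C,I,F,E,G,H]
After op 5 (replace(4, 'p')): offset=8, physical=[A,B,C,p,F,E,G,H,D], logical=[D,A,B,C,p,F,E,G,H]
After op 6 (swap(0, 6)): offset=8, physical=[A,B,C,p,F,D,G,H,E], logical=[E,A,B,C,p,F,D,G,H]
After op 7 (replace(3, 'h')): offset=8, physical=[A,B,h,p,F,D,G,H,E], logical=[E,A,B,h,p,F,D,G,H]
After op 8 (rotate(+1)): offset=0, physical=[A,B,h,p,F,D,G,H,E], logical=[A,B,h,p,F,D,G,H,E]

Answer: 0 A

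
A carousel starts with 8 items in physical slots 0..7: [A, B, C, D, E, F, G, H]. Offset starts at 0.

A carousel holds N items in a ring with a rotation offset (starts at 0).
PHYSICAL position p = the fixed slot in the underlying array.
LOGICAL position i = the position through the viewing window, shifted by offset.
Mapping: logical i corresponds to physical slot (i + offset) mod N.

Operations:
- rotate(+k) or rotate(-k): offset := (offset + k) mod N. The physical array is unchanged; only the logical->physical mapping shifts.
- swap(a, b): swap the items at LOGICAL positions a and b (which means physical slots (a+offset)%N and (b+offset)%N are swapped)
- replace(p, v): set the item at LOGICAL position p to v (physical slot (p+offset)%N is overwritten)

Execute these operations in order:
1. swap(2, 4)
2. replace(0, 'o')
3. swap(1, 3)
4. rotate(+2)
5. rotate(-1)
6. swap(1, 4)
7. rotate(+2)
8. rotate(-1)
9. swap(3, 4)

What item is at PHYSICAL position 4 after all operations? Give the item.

Answer: C

Derivation:
After op 1 (swap(2, 4)): offset=0, physical=[A,B,E,D,C,F,G,H], logical=[A,B,E,D,C,F,G,H]
After op 2 (replace(0, 'o')): offset=0, physical=[o,B,E,D,C,F,G,H], logical=[o,B,E,D,C,F,G,H]
After op 3 (swap(1, 3)): offset=0, physical=[o,D,E,B,C,F,G,H], logical=[o,D,E,B,C,F,G,H]
After op 4 (rotate(+2)): offset=2, physical=[o,D,E,B,C,F,G,H], logical=[E,B,C,F,G,H,o,D]
After op 5 (rotate(-1)): offset=1, physical=[o,D,E,B,C,F,G,H], logical=[D,E,B,C,F,G,H,o]
After op 6 (swap(1, 4)): offset=1, physical=[o,D,F,B,C,E,G,H], logical=[D,F,B,C,E,G,H,o]
After op 7 (rotate(+2)): offset=3, physical=[o,D,F,B,C,E,G,H], logical=[B,C,E,G,H,o,D,F]
After op 8 (rotate(-1)): offset=2, physical=[o,D,F,B,C,E,G,H], logical=[F,B,C,E,G,H,o,D]
After op 9 (swap(3, 4)): offset=2, physical=[o,D,F,B,C,G,E,H], logical=[F,B,C,G,E,H,o,D]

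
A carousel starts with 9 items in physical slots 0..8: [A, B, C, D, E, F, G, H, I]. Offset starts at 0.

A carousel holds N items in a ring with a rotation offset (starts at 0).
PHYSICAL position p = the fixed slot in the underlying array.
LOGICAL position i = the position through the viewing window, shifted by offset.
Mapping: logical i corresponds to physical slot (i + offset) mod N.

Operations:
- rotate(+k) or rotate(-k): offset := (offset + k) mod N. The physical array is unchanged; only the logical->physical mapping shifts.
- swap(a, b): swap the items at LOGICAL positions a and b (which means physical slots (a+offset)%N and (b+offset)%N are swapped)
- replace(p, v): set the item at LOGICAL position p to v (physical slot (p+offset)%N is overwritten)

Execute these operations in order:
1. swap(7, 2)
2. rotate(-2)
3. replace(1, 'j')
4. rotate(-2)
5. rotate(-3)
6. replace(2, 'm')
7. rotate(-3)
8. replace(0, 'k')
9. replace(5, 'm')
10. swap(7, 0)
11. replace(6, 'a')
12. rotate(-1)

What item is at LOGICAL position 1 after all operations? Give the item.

After op 1 (swap(7, 2)): offset=0, physical=[A,B,H,D,E,F,G,C,I], logical=[A,B,H,D,E,F,G,C,I]
After op 2 (rotate(-2)): offset=7, physical=[A,B,H,D,E,F,G,C,I], logical=[C,I,A,B,H,D,E,F,G]
After op 3 (replace(1, 'j')): offset=7, physical=[A,B,H,D,E,F,G,C,j], logical=[C,j,A,B,H,D,E,F,G]
After op 4 (rotate(-2)): offset=5, physical=[A,B,H,D,E,F,G,C,j], logical=[F,G,C,j,A,B,H,D,E]
After op 5 (rotate(-3)): offset=2, physical=[A,B,H,D,E,F,G,C,j], logical=[H,D,E,F,G,C,j,A,B]
After op 6 (replace(2, 'm')): offset=2, physical=[A,B,H,D,m,F,G,C,j], logical=[H,D,m,F,G,C,j,A,B]
After op 7 (rotate(-3)): offset=8, physical=[A,B,H,D,m,F,G,C,j], logical=[j,A,B,H,D,m,F,G,C]
After op 8 (replace(0, 'k')): offset=8, physical=[A,B,H,D,m,F,G,C,k], logical=[k,A,B,H,D,m,F,G,C]
After op 9 (replace(5, 'm')): offset=8, physical=[A,B,H,D,m,F,G,C,k], logical=[k,A,B,H,D,m,F,G,C]
After op 10 (swap(7, 0)): offset=8, physical=[A,B,H,D,m,F,k,C,G], logical=[G,A,B,H,D,m,F,k,C]
After op 11 (replace(6, 'a')): offset=8, physical=[A,B,H,D,m,a,k,C,G], logical=[G,A,B,H,D,m,a,k,C]
After op 12 (rotate(-1)): offset=7, physical=[A,B,H,D,m,a,k,C,G], logical=[C,G,A,B,H,D,m,a,k]

Answer: G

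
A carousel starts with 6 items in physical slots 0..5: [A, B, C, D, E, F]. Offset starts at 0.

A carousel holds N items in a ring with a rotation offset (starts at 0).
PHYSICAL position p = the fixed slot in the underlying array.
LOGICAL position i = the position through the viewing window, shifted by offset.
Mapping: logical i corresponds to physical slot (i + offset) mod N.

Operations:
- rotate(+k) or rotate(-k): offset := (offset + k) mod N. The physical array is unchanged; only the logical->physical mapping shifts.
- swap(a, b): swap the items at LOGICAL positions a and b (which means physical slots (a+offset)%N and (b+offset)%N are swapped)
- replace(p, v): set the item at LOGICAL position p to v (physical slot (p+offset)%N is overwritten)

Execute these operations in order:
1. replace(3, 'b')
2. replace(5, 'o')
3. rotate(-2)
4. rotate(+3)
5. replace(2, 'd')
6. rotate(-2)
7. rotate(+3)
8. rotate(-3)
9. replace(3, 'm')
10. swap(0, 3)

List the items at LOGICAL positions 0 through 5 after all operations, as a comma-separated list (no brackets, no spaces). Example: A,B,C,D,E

After op 1 (replace(3, 'b')): offset=0, physical=[A,B,C,b,E,F], logical=[A,B,C,b,E,F]
After op 2 (replace(5, 'o')): offset=0, physical=[A,B,C,b,E,o], logical=[A,B,C,b,E,o]
After op 3 (rotate(-2)): offset=4, physical=[A,B,C,b,E,o], logical=[E,o,A,B,C,b]
After op 4 (rotate(+3)): offset=1, physical=[A,B,C,b,E,o], logical=[B,C,b,E,o,A]
After op 5 (replace(2, 'd')): offset=1, physical=[A,B,C,d,E,o], logical=[B,C,d,E,o,A]
After op 6 (rotate(-2)): offset=5, physical=[A,B,C,d,E,o], logical=[o,A,B,C,d,E]
After op 7 (rotate(+3)): offset=2, physical=[A,B,C,d,E,o], logical=[C,d,E,o,A,B]
After op 8 (rotate(-3)): offset=5, physical=[A,B,C,d,E,o], logical=[o,A,B,C,d,E]
After op 9 (replace(3, 'm')): offset=5, physical=[A,B,m,d,E,o], logical=[o,A,B,m,d,E]
After op 10 (swap(0, 3)): offset=5, physical=[A,B,o,d,E,m], logical=[m,A,B,o,d,E]

Answer: m,A,B,o,d,E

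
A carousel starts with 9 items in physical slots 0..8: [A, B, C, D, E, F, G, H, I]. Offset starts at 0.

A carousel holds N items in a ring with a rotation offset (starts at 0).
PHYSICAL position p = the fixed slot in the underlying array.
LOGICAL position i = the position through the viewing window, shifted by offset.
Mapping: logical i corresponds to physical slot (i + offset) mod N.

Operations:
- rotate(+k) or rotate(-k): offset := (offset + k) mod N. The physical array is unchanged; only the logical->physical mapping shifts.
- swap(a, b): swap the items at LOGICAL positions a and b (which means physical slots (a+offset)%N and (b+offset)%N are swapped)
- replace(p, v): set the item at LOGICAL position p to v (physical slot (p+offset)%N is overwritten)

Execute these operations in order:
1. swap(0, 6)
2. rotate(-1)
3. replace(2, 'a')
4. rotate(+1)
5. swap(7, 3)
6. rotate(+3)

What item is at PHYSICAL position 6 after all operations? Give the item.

Answer: A

Derivation:
After op 1 (swap(0, 6)): offset=0, physical=[G,B,C,D,E,F,A,H,I], logical=[G,B,C,D,E,F,A,H,I]
After op 2 (rotate(-1)): offset=8, physical=[G,B,C,D,E,F,A,H,I], logical=[I,G,B,C,D,E,F,A,H]
After op 3 (replace(2, 'a')): offset=8, physical=[G,a,C,D,E,F,A,H,I], logical=[I,G,a,C,D,E,F,A,H]
After op 4 (rotate(+1)): offset=0, physical=[G,a,C,D,E,F,A,H,I], logical=[G,a,C,D,E,F,A,H,I]
After op 5 (swap(7, 3)): offset=0, physical=[G,a,C,H,E,F,A,D,I], logical=[G,a,C,H,E,F,A,D,I]
After op 6 (rotate(+3)): offset=3, physical=[G,a,C,H,E,F,A,D,I], logical=[H,E,F,A,D,I,G,a,C]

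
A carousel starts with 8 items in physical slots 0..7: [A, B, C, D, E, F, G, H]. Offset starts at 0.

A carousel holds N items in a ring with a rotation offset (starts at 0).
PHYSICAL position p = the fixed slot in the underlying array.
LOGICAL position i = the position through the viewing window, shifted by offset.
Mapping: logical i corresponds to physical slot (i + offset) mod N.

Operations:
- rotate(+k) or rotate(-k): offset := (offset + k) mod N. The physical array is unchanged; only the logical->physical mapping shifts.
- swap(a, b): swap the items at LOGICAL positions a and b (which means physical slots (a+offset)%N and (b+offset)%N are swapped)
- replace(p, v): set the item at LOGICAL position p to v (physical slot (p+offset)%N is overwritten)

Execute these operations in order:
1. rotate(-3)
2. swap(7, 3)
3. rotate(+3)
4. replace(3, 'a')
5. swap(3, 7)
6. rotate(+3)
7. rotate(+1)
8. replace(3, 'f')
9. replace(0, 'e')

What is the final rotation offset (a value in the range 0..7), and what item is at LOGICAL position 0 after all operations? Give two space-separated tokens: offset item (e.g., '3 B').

Answer: 4 e

Derivation:
After op 1 (rotate(-3)): offset=5, physical=[A,B,C,D,E,F,G,H], logical=[F,G,H,A,B,C,D,E]
After op 2 (swap(7, 3)): offset=5, physical=[E,B,C,D,A,F,G,H], logical=[F,G,H,E,B,C,D,A]
After op 3 (rotate(+3)): offset=0, physical=[E,B,C,D,A,F,G,H], logical=[E,B,C,D,A,F,G,H]
After op 4 (replace(3, 'a')): offset=0, physical=[E,B,C,a,A,F,G,H], logical=[E,B,C,a,A,F,G,H]
After op 5 (swap(3, 7)): offset=0, physical=[E,B,C,H,A,F,G,a], logical=[E,B,C,H,A,F,G,a]
After op 6 (rotate(+3)): offset=3, physical=[E,B,C,H,A,F,G,a], logical=[H,A,F,G,a,E,B,C]
After op 7 (rotate(+1)): offset=4, physical=[E,B,C,H,A,F,G,a], logical=[A,F,G,a,E,B,C,H]
After op 8 (replace(3, 'f')): offset=4, physical=[E,B,C,H,A,F,G,f], logical=[A,F,G,f,E,B,C,H]
After op 9 (replace(0, 'e')): offset=4, physical=[E,B,C,H,e,F,G,f], logical=[e,F,G,f,E,B,C,H]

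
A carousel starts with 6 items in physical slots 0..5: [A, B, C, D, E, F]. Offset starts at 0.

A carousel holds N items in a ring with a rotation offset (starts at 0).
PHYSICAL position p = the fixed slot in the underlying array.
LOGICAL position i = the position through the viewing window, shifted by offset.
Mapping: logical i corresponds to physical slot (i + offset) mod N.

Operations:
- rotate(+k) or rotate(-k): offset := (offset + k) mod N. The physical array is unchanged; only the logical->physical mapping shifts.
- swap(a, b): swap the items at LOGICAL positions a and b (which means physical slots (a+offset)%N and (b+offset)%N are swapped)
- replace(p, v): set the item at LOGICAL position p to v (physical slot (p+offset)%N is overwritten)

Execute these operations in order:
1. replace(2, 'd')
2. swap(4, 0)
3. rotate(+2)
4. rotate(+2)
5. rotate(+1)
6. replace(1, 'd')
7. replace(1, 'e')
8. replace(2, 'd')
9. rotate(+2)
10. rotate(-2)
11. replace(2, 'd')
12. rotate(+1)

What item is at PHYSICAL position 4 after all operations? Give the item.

Answer: A

Derivation:
After op 1 (replace(2, 'd')): offset=0, physical=[A,B,d,D,E,F], logical=[A,B,d,D,E,F]
After op 2 (swap(4, 0)): offset=0, physical=[E,B,d,D,A,F], logical=[E,B,d,D,A,F]
After op 3 (rotate(+2)): offset=2, physical=[E,B,d,D,A,F], logical=[d,D,A,F,E,B]
After op 4 (rotate(+2)): offset=4, physical=[E,B,d,D,A,F], logical=[A,F,E,B,d,D]
After op 5 (rotate(+1)): offset=5, physical=[E,B,d,D,A,F], logical=[F,E,B,d,D,A]
After op 6 (replace(1, 'd')): offset=5, physical=[d,B,d,D,A,F], logical=[F,d,B,d,D,A]
After op 7 (replace(1, 'e')): offset=5, physical=[e,B,d,D,A,F], logical=[F,e,B,d,D,A]
After op 8 (replace(2, 'd')): offset=5, physical=[e,d,d,D,A,F], logical=[F,e,d,d,D,A]
After op 9 (rotate(+2)): offset=1, physical=[e,d,d,D,A,F], logical=[d,d,D,A,F,e]
After op 10 (rotate(-2)): offset=5, physical=[e,d,d,D,A,F], logical=[F,e,d,d,D,A]
After op 11 (replace(2, 'd')): offset=5, physical=[e,d,d,D,A,F], logical=[F,e,d,d,D,A]
After op 12 (rotate(+1)): offset=0, physical=[e,d,d,D,A,F], logical=[e,d,d,D,A,F]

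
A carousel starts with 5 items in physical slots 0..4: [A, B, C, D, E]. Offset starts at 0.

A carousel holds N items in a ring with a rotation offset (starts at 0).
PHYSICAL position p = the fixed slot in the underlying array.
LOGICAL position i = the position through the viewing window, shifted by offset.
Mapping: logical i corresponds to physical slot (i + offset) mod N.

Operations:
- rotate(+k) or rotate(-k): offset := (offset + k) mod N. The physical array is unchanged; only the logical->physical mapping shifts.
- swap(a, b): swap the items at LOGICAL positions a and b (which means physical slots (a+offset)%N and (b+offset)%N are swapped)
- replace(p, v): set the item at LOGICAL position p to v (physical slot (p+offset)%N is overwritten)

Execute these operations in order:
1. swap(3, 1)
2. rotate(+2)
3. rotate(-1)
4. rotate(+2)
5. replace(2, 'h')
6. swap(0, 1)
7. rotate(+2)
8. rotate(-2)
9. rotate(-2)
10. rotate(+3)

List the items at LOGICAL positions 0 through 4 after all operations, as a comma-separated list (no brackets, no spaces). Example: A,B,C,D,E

After op 1 (swap(3, 1)): offset=0, physical=[A,D,C,B,E], logical=[A,D,C,B,E]
After op 2 (rotate(+2)): offset=2, physical=[A,D,C,B,E], logical=[C,B,E,A,D]
After op 3 (rotate(-1)): offset=1, physical=[A,D,C,B,E], logical=[D,C,B,E,A]
After op 4 (rotate(+2)): offset=3, physical=[A,D,C,B,E], logical=[B,E,A,D,C]
After op 5 (replace(2, 'h')): offset=3, physical=[h,D,C,B,E], logical=[B,E,h,D,C]
After op 6 (swap(0, 1)): offset=3, physical=[h,D,C,E,B], logical=[E,B,h,D,C]
After op 7 (rotate(+2)): offset=0, physical=[h,D,C,E,B], logical=[h,D,C,E,B]
After op 8 (rotate(-2)): offset=3, physical=[h,D,C,E,B], logical=[E,B,h,D,C]
After op 9 (rotate(-2)): offset=1, physical=[h,D,C,E,B], logical=[D,C,E,B,h]
After op 10 (rotate(+3)): offset=4, physical=[h,D,C,E,B], logical=[B,h,D,C,E]

Answer: B,h,D,C,E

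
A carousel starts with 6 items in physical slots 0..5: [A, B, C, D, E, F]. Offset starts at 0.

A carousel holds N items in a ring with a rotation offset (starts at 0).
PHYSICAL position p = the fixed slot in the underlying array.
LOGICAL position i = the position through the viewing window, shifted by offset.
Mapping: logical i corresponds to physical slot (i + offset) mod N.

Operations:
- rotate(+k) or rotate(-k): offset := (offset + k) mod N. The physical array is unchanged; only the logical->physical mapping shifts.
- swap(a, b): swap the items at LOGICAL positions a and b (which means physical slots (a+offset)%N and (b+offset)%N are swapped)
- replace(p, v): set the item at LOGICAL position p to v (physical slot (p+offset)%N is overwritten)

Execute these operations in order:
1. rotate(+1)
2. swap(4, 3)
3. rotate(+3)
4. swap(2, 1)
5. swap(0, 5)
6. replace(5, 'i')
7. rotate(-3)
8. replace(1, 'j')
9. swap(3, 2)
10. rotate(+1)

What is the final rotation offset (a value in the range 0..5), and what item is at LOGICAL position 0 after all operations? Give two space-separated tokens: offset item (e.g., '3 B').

After op 1 (rotate(+1)): offset=1, physical=[A,B,C,D,E,F], logical=[B,C,D,E,F,A]
After op 2 (swap(4, 3)): offset=1, physical=[A,B,C,D,F,E], logical=[B,C,D,F,E,A]
After op 3 (rotate(+3)): offset=4, physical=[A,B,C,D,F,E], logical=[F,E,A,B,C,D]
After op 4 (swap(2, 1)): offset=4, physical=[E,B,C,D,F,A], logical=[F,A,E,B,C,D]
After op 5 (swap(0, 5)): offset=4, physical=[E,B,C,F,D,A], logical=[D,A,E,B,C,F]
After op 6 (replace(5, 'i')): offset=4, physical=[E,B,C,i,D,A], logical=[D,A,E,B,C,i]
After op 7 (rotate(-3)): offset=1, physical=[E,B,C,i,D,A], logical=[B,C,i,D,A,E]
After op 8 (replace(1, 'j')): offset=1, physical=[E,B,j,i,D,A], logical=[B,j,i,D,A,E]
After op 9 (swap(3, 2)): offset=1, physical=[E,B,j,D,i,A], logical=[B,j,D,i,A,E]
After op 10 (rotate(+1)): offset=2, physical=[E,B,j,D,i,A], logical=[j,D,i,A,E,B]

Answer: 2 j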